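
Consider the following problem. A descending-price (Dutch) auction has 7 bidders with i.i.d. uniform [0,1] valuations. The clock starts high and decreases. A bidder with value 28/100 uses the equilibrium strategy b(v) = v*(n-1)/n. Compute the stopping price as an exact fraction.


Step 1: Dutch auctions are strategically equivalent to first-price auctions
Step 2: The equilibrium bid is b(v) = v*(n-1)/n
Step 3: b = 7/25 * 6/7
Step 4: b = 6/25

6/25


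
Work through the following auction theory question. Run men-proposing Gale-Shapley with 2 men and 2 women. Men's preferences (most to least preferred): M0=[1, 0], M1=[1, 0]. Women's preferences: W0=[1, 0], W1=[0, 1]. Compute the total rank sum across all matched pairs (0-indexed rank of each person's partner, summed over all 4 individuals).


Step 1: Run Gale-Shapley (men propose, women hold best offer):
  M0 proposes to W1; she accepts
  M1 proposes to W1; rejected
  M1 proposes to W0; she accepts
Step 2: Final matching: W0-M1, W1-M0
Step 3: 0-indexed ranks (man's rank of his match, then woman's): 1 + 0 + 0 + 0
Step 4: Total rank sum = 1

1


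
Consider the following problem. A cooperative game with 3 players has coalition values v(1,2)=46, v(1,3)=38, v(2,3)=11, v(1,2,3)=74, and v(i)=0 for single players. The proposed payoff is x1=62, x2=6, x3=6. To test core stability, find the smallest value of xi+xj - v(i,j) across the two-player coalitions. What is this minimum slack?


Step 1: Slack for coalition (1,2): x1+x2 - v12 = 68 - 46 = 22
Step 2: Slack for coalition (1,3): x1+x3 - v13 = 68 - 38 = 30
Step 3: Slack for coalition (2,3): x2+x3 - v23 = 12 - 11 = 1
Step 4: Minimum slack = min(22, 30, 1) = 1, attained by (2,3); no pair can gain by deviating, so the allocation is in the core

1


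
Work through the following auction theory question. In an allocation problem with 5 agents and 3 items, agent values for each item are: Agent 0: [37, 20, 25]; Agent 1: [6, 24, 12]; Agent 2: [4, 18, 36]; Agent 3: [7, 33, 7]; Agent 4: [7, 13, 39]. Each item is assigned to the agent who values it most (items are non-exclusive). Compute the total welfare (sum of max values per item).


Step 1: For each item, find the maximum value among all agents.
Step 2: Item 0 -> Agent 0 (value 37)
Step 3: Item 1 -> Agent 3 (value 33)
Step 4: Item 2 -> Agent 4 (value 39)
Step 5: Total welfare = 37 + 33 + 39 = 109

109


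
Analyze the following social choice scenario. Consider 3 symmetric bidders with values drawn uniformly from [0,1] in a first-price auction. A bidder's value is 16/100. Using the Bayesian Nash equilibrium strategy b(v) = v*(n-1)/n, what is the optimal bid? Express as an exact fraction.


Step 1: The symmetric BNE bidding function is b(v) = v * (n-1) / n
Step 2: Substitute v = 4/25 and n = 3
Step 3: b = 4/25 * 2/3
Step 4: b = 8/75

8/75


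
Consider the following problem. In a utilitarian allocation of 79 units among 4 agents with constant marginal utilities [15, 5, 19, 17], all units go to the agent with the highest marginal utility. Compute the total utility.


Step 1: The marginal utilities are [15, 5, 19, 17]
Step 2: The highest marginal utility is 19
Step 3: All 79 units go to that agent
Step 4: Total utility = 19 * 79 = 1501

1501


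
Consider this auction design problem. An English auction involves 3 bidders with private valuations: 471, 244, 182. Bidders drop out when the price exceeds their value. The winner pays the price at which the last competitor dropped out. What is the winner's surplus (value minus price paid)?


Step 1: Identify the highest value: 471
Step 2: Identify the second-highest value: 244
Step 3: The final price = second-highest value = 244
Step 4: Surplus = 471 - 244 = 227

227


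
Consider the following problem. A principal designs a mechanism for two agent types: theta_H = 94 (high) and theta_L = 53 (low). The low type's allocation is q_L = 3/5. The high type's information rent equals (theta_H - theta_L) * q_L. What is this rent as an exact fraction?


Step 1: theta_H - theta_L = 94 - 53 = 41
Step 2: Information rent = (theta_H - theta_L) * q_L
Step 3: = 41 * 3/5
Step 4: = 123/5

123/5


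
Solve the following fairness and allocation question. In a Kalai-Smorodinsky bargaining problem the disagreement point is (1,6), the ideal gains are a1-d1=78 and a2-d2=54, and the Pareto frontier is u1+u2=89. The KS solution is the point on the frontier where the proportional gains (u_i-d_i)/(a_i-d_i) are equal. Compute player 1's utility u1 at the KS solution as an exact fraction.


Step 1: At the KS point, (u1-d1)/r1 = (u2-d2)/r2 = t and u1+u2 = 89
Step 2: u1 = d1 + r1*t and u2 = d2 + r2*t, so (d1 + r1*t) + (d2 + r2*t) = 89
Step 3: t = (89 - 1 - 6)/(78 + 54) = 82/132 = 41/66
Step 4: u1 = d1 + r1*t = 1 + 78 * 41/66 = 544/11
Step 5: (Check: u2 = d2 + r2*t = 435/11; u1+u2 = 544/11 + 435/11 = 89, on the frontier.)

544/11


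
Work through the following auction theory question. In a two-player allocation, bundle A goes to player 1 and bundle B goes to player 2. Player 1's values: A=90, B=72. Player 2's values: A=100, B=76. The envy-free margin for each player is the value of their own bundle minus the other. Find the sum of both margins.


Step 1: Player 1's margin = v1(A) - v1(B) = 90 - 72 = 18
Step 2: Player 2's margin = v2(B) - v2(A) = 76 - 100 = -24
Step 3: Total margin = 18 + -24 = -6

-6


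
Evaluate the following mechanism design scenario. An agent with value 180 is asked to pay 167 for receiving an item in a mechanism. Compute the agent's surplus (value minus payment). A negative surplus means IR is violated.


Step 1: Surplus = value - payment = 180 - 167 = 13
Step 2: IR is satisfied (surplus >= 0)

13


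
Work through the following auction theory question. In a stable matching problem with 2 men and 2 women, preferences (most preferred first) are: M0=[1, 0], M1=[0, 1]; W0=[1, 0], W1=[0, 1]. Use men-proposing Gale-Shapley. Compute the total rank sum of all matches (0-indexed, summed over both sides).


Step 1: Run Gale-Shapley (men propose, women hold best offer):
  M0 proposes to W1; she accepts
  M1 proposes to W0; she accepts
Step 2: Final matching: W0-M1, W1-M0
Step 3: 0-indexed ranks (man's rank of his match, then woman's): 0 + 0 + 0 + 0
Step 4: Total rank sum = 0

0


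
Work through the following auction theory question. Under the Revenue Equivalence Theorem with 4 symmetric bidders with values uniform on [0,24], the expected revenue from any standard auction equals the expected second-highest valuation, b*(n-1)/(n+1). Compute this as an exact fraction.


Step 1: By Revenue Equivalence, expected revenue = b*(n-1)/(n+1)
Step 2: Substituting n = 4, b = 24
Step 3: Revenue = 24*(4-1)/(4+1) = 24*3/5
Step 4: Revenue = 72/5

72/5


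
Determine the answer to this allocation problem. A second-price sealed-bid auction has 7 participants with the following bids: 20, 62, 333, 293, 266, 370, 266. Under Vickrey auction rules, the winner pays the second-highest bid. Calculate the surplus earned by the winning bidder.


Step 1: Sort bids in descending order: 370, 333, 293, 266, 266, 62, 20
Step 2: The winning bid is the highest: 370
Step 3: The payment equals the second-highest bid: 333
Step 4: Surplus = winner's bid - payment = 370 - 333 = 37

37


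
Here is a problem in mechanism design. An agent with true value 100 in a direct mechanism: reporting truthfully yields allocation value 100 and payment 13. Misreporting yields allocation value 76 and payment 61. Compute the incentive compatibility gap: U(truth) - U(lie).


Step 1: U(truth) = value - payment = 100 - 13 = 87
Step 2: U(lie) = allocation - payment = 76 - 61 = 15
Step 3: IC gap = 87 - 15 = 72

72


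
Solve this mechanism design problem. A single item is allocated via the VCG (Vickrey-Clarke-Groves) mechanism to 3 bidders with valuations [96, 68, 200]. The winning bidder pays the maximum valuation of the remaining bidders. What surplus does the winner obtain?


Step 1: The winner is the agent with the highest value: agent 2 with value 200
Step 2: Values of other agents: [96, 68]
Step 3: VCG payment = max of others' values = 96
Step 4: Surplus = 200 - 96 = 104

104


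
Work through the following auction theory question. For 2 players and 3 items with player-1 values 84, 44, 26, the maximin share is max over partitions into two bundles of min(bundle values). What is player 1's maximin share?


Step 1: Item values = 84, 44, 26
Step 2: Enumerate all 2-bundle partitions and take the smaller bundle:
  Partition 1: {84} vs {44,26} -> bundles 84, 70; min = 70
  Partition 2: {44} vs {84,26} -> bundles 44, 110; min = 44
  Partition 3: {26} vs {84,44} -> bundles 26, 128; min = 26
Step 3: MMS = max(70, 44, 26) = 70

70


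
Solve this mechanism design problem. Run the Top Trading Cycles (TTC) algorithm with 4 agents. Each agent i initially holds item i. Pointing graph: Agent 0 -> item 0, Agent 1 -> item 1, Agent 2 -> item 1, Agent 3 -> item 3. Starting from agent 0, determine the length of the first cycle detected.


Step 1: Trace the pointer graph from agent 0: 0 -> 0
Step 2: A cycle is detected when we revisit agent 0
Step 3: The cycle is: 0 -> 0
Step 4: Cycle length = 1

1


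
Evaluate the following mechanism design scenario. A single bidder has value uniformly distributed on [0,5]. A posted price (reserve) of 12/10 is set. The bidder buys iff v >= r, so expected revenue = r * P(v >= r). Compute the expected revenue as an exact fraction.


Step 1: Posted price r = 6/5, value support [0,5]
Step 2: P(v >= r) = (5 - 6/5)/5 = 19/25
Step 3: Expected revenue = r * P(v >= r) = 6/5 * 19/25
Step 4: Revenue = 114/125

114/125


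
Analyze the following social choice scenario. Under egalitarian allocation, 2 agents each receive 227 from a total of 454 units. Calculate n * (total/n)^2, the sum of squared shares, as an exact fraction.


Step 1: Each agent's share = 454/2 = 227
Step 2: Square of each share = (227)^2 = 51529
Step 3: Sum of squares = 2 * 51529 = 103058

103058


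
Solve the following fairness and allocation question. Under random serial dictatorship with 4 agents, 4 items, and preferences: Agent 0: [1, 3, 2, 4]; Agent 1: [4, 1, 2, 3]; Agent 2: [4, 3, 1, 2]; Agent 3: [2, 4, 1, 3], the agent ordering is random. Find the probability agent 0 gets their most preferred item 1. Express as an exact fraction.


Step 1: Agent 0 wants item 1
Step 2: There are 24 possible orderings of agents
Step 3: In 20 orderings, agent 0 gets item 1
Step 4: Probability = 20/24 = 5/6

5/6


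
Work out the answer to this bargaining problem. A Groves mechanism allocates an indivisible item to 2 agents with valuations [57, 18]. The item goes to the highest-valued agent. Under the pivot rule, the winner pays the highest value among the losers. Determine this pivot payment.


Step 1: The efficient winner is agent 0 with value 57
Step 2: Other agents' values: [18]
Step 3: Pivot payment = max(others) = 18
Step 4: The winner pays 18

18


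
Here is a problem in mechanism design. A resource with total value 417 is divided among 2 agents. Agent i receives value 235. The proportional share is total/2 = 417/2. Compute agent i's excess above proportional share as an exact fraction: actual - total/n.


Step 1: Proportional share = 417/2
Step 2: Agent's actual allocation = 235
Step 3: Excess = 235 - 417/2 = 53/2

53/2


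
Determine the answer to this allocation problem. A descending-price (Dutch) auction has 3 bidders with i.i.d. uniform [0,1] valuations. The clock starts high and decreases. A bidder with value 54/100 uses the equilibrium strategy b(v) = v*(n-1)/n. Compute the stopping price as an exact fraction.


Step 1: Dutch auctions are strategically equivalent to first-price auctions
Step 2: The equilibrium bid is b(v) = v*(n-1)/n
Step 3: b = 27/50 * 2/3
Step 4: b = 9/25

9/25


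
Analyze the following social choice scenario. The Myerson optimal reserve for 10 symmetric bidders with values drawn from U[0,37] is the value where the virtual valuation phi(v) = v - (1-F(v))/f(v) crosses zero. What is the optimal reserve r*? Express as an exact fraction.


Step 1: For U[0,37], F(v) = v/37 and f(v) = 1/37
Step 2: phi(v) = v - (1 - v/37)/(1/37) = v - (37 - v) = 2v - 37
Step 3: Set phi(r*) = 0: 2r* - 37 = 0
Step 4: r* = 37/2 (the number of bidders n = 10 does not enter)

37/2


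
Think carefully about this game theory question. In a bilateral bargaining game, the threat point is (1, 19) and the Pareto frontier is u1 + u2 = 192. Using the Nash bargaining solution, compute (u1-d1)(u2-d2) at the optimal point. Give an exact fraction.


Step 1: The Nash solution splits surplus symmetrically above the disagreement point
Step 2: u1 = (total + d1 - d2)/2 = (192 + 1 - 19)/2 = 87
Step 3: u2 = (total - d1 + d2)/2 = (192 - 1 + 19)/2 = 105
Step 4: Nash product = (87 - 1) * (105 - 19)
Step 5: = 86 * 86 = 7396

7396


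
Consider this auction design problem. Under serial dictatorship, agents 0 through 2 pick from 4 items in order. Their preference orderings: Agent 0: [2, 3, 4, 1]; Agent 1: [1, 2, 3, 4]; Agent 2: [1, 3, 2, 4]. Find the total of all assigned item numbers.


Step 1: Agent 0 picks item 2
Step 2: Agent 1 picks item 1
Step 3: Agent 2 picks item 3
Step 4: Sum = 2 + 1 + 3 = 6

6


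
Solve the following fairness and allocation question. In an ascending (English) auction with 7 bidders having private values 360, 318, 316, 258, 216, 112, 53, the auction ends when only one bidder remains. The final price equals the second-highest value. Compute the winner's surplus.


Step 1: Identify the highest value: 360
Step 2: Identify the second-highest value: 318
Step 3: The final price = second-highest value = 318
Step 4: Surplus = 360 - 318 = 42

42


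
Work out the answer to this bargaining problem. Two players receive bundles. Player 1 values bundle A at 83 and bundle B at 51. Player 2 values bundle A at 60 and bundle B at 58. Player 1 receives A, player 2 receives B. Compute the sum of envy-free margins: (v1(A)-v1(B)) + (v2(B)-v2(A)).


Step 1: Player 1's margin = v1(A) - v1(B) = 83 - 51 = 32
Step 2: Player 2's margin = v2(B) - v2(A) = 58 - 60 = -2
Step 3: Total margin = 32 + -2 = 30

30


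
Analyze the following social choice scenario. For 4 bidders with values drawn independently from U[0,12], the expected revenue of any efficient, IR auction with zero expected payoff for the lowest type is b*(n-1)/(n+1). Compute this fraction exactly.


Step 1: By Revenue Equivalence, expected revenue = b*(n-1)/(n+1)
Step 2: Substituting n = 4, b = 12
Step 3: Revenue = 12*(4-1)/(4+1) = 12*3/5
Step 4: Revenue = 36/5

36/5


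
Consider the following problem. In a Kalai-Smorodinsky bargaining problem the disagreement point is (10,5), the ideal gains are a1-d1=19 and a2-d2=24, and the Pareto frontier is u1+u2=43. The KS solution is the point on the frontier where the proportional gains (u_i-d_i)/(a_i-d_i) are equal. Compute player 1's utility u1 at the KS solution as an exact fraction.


Step 1: At the KS point, (u1-d1)/r1 = (u2-d2)/r2 = t and u1+u2 = 43
Step 2: u1 = d1 + r1*t and u2 = d2 + r2*t, so (d1 + r1*t) + (d2 + r2*t) = 43
Step 3: t = (43 - 10 - 5)/(19 + 24) = 28/43
Step 4: u1 = d1 + r1*t = 10 + 19 * 28/43 = 962/43
Step 5: (Check: u2 = d2 + r2*t = 887/43; u1+u2 = 962/43 + 887/43 = 43, on the frontier.)

962/43


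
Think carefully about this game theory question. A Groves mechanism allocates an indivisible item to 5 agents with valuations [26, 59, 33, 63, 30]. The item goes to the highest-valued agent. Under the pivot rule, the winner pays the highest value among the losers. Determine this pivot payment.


Step 1: The efficient winner is agent 3 with value 63
Step 2: Other agents' values: [26, 59, 33, 30]
Step 3: Pivot payment = max(others) = 59
Step 4: The winner pays 59

59


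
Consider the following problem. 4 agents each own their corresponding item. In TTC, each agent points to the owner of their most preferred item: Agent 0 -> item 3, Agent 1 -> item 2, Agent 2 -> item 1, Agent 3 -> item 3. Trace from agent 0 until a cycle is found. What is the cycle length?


Step 1: Trace the pointer graph from agent 0: 0 -> 3 -> 3
Step 2: A cycle is detected when we revisit agent 3
Step 3: The cycle is: 3 -> 3
Step 4: Cycle length = 1

1


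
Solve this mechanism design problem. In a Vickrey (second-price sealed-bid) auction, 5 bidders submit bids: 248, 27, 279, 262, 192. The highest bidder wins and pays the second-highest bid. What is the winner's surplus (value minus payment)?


Step 1: Sort bids in descending order: 279, 262, 248, 192, 27
Step 2: The winning bid is the highest: 279
Step 3: The payment equals the second-highest bid: 262
Step 4: Surplus = winner's bid - payment = 279 - 262 = 17

17


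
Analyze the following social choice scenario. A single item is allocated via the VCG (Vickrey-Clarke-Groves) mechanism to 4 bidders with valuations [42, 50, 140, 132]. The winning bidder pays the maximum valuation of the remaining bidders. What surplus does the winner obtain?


Step 1: The winner is the agent with the highest value: agent 2 with value 140
Step 2: Values of other agents: [42, 50, 132]
Step 3: VCG payment = max of others' values = 132
Step 4: Surplus = 140 - 132 = 8

8


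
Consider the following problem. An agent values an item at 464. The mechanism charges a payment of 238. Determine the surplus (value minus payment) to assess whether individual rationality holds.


Step 1: Surplus = value - payment = 464 - 238 = 226
Step 2: IR is satisfied (surplus >= 0)

226


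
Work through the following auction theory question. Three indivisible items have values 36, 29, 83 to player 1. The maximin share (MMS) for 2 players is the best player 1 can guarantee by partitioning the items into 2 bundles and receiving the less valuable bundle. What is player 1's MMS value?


Step 1: Item values = 36, 29, 83
Step 2: Enumerate all 2-bundle partitions and take the smaller bundle:
  Partition 1: {36} vs {29,83} -> bundles 36, 112; min = 36
  Partition 2: {29} vs {36,83} -> bundles 29, 119; min = 29
  Partition 3: {83} vs {36,29} -> bundles 83, 65; min = 65
Step 3: MMS = max(36, 29, 65) = 65

65


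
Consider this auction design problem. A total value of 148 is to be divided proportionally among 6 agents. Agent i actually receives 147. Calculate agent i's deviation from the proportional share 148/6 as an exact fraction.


Step 1: Proportional share = 148/6 = 74/3
Step 2: Agent's actual allocation = 147
Step 3: Excess = 147 - 74/3 = 367/3

367/3


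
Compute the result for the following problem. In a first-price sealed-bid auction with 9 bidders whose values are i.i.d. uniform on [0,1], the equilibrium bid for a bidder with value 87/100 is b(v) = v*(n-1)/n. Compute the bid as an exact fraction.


Step 1: The symmetric BNE bidding function is b(v) = v * (n-1) / n
Step 2: Substitute v = 87/100 and n = 9
Step 3: b = 87/100 * 8/9
Step 4: b = 58/75

58/75


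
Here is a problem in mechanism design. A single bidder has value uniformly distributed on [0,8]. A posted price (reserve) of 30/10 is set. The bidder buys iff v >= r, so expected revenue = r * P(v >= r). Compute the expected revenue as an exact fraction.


Step 1: Posted price r = 3, value support [0,8]
Step 2: P(v >= r) = (8 - 3)/8 = 5/8
Step 3: Expected revenue = r * P(v >= r) = 3 * 5/8
Step 4: Revenue = 15/8

15/8


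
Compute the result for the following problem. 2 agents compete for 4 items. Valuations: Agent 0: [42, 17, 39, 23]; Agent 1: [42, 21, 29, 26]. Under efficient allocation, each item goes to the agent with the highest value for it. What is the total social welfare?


Step 1: For each item, find the maximum value among all agents.
Step 2: Item 0 -> Agent 0 (value 42)
Step 3: Item 1 -> Agent 1 (value 21)
Step 4: Item 2 -> Agent 0 (value 39)
Step 5: Item 3 -> Agent 1 (value 26)
Step 6: Total welfare = 42 + 21 + 39 + 26 = 128

128


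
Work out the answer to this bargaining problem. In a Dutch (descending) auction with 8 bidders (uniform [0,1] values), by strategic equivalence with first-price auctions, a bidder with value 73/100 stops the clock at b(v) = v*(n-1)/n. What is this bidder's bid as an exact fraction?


Step 1: Dutch auctions are strategically equivalent to first-price auctions
Step 2: The equilibrium bid is b(v) = v*(n-1)/n
Step 3: b = 73/100 * 7/8
Step 4: b = 511/800

511/800


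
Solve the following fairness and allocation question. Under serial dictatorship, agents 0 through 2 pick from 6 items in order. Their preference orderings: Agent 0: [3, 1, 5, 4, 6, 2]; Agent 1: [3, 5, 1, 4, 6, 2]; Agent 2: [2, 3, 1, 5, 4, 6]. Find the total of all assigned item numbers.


Step 1: Agent 0 picks item 3
Step 2: Agent 1 picks item 5
Step 3: Agent 2 picks item 2
Step 4: Sum = 3 + 5 + 2 = 10

10


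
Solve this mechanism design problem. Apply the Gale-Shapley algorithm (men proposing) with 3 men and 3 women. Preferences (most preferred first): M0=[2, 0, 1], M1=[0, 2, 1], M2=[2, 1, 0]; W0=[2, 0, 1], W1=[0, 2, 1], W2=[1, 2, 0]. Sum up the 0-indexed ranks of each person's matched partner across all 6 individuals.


Step 1: Run Gale-Shapley (men propose, women hold best offer):
  M0 proposes to W2; she accepts
  M1 proposes to W0; she accepts
  M2 proposes to W2; she switches from M0
  M0 proposes to W0; she switches from M1
  M1 proposes to W2; she switches from M2
  M2 proposes to W1; she accepts
Step 2: Final matching: W0-M0, W1-M2, W2-M1
Step 3: 0-indexed ranks (man's rank of his match, then woman's): 1 + 1 + 1 + 1 + 1 + 0
Step 4: Total rank sum = 5

5


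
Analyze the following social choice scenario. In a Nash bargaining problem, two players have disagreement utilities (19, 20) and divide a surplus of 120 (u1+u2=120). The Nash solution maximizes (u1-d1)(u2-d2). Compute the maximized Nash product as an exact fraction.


Step 1: The Nash solution splits surplus symmetrically above the disagreement point
Step 2: u1 = (total + d1 - d2)/2 = (120 + 19 - 20)/2 = 119/2
Step 3: u2 = (total - d1 + d2)/2 = (120 - 19 + 20)/2 = 121/2
Step 4: Nash product = (119/2 - 19) * (121/2 - 20)
Step 5: = 81/2 * 81/2 = 6561/4

6561/4


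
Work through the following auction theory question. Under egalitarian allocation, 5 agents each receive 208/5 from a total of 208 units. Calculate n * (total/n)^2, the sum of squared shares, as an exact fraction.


Step 1: Each agent's share = 208/5
Step 2: Square of each share = (208/5)^2 = 43264/25
Step 3: Sum of squares = 5 * 43264/25 = 43264/5

43264/5


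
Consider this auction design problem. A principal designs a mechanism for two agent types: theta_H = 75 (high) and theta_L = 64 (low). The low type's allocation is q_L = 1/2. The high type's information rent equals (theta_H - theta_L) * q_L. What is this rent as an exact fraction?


Step 1: theta_H - theta_L = 75 - 64 = 11
Step 2: Information rent = (theta_H - theta_L) * q_L
Step 3: = 11 * 1/2
Step 4: = 11/2

11/2


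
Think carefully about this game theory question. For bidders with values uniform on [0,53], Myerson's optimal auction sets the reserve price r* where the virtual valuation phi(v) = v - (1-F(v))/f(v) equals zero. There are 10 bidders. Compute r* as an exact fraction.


Step 1: For U[0,53], F(v) = v/53 and f(v) = 1/53
Step 2: phi(v) = v - (1 - v/53)/(1/53) = v - (53 - v) = 2v - 53
Step 3: Set phi(r*) = 0: 2r* - 53 = 0
Step 4: r* = 53/2 (the number of bidders n = 10 does not enter)

53/2


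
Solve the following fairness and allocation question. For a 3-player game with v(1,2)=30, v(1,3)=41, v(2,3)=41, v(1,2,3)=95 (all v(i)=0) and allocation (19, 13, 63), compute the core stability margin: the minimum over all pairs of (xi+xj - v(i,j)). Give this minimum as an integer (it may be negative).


Step 1: Slack for coalition (1,2): x1+x2 - v12 = 32 - 30 = 2
Step 2: Slack for coalition (1,3): x1+x3 - v13 = 82 - 41 = 41
Step 3: Slack for coalition (2,3): x2+x3 - v23 = 76 - 41 = 35
Step 4: Minimum slack = min(2, 41, 35) = 2, attained by (1,2); no pair can gain by deviating, so the allocation is in the core

2


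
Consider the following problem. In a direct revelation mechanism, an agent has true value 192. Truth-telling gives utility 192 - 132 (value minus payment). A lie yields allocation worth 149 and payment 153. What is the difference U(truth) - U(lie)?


Step 1: U(truth) = value - payment = 192 - 132 = 60
Step 2: U(lie) = allocation - payment = 149 - 153 = -4
Step 3: IC gap = 60 - (-4) = 64

64


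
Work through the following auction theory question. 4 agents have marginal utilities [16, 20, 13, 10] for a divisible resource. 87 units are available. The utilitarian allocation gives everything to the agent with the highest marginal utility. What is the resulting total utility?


Step 1: The marginal utilities are [16, 20, 13, 10]
Step 2: The highest marginal utility is 20
Step 3: All 87 units go to that agent
Step 4: Total utility = 20 * 87 = 1740

1740


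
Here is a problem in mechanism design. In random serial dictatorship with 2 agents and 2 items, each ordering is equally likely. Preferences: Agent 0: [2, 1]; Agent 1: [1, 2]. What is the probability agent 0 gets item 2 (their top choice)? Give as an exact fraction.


Step 1: Agent 0 wants item 2
Step 2: There are 2 possible orderings of agents
Step 3: In 2 orderings, agent 0 gets item 2
Step 4: Probability = 2/2 = 1

1


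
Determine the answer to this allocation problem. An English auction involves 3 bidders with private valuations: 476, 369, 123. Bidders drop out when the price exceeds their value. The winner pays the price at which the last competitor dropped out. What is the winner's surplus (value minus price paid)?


Step 1: Identify the highest value: 476
Step 2: Identify the second-highest value: 369
Step 3: The final price = second-highest value = 369
Step 4: Surplus = 476 - 369 = 107

107


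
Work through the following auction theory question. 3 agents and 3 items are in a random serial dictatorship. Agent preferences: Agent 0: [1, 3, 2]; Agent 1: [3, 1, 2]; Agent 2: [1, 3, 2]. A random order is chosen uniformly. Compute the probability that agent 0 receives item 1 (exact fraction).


Step 1: Agent 0 wants item 1
Step 2: There are 6 possible orderings of agents
Step 3: In 3 orderings, agent 0 gets item 1
Step 4: Probability = 3/6 = 1/2

1/2


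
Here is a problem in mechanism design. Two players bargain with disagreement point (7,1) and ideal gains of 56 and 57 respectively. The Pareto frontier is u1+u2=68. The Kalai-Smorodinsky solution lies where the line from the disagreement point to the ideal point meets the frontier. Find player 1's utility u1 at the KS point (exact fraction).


Step 1: At the KS point, (u1-d1)/r1 = (u2-d2)/r2 = t and u1+u2 = 68
Step 2: u1 = d1 + r1*t and u2 = d2 + r2*t, so (d1 + r1*t) + (d2 + r2*t) = 68
Step 3: t = (68 - 7 - 1)/(56 + 57) = 60/113
Step 4: u1 = d1 + r1*t = 7 + 56 * 60/113 = 4151/113
Step 5: (Check: u2 = d2 + r2*t = 3533/113; u1+u2 = 4151/113 + 3533/113 = 68, on the frontier.)

4151/113


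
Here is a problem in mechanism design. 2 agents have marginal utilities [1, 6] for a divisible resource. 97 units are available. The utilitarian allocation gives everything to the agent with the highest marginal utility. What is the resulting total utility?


Step 1: The marginal utilities are [1, 6]
Step 2: The highest marginal utility is 6
Step 3: All 97 units go to that agent
Step 4: Total utility = 6 * 97 = 582

582


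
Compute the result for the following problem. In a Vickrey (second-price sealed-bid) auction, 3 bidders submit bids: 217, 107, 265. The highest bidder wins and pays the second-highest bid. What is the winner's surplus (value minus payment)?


Step 1: Sort bids in descending order: 265, 217, 107
Step 2: The winning bid is the highest: 265
Step 3: The payment equals the second-highest bid: 217
Step 4: Surplus = winner's bid - payment = 265 - 217 = 48

48


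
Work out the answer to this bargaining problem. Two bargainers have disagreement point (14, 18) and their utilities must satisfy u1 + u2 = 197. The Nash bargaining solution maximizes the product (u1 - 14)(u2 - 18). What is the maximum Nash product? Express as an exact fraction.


Step 1: The Nash solution splits surplus symmetrically above the disagreement point
Step 2: u1 = (total + d1 - d2)/2 = (197 + 14 - 18)/2 = 193/2
Step 3: u2 = (total - d1 + d2)/2 = (197 - 14 + 18)/2 = 201/2
Step 4: Nash product = (193/2 - 14) * (201/2 - 18)
Step 5: = 165/2 * 165/2 = 27225/4

27225/4


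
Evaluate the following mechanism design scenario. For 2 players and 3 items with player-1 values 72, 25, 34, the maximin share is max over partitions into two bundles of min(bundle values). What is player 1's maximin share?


Step 1: Item values = 72, 25, 34
Step 2: Enumerate all 2-bundle partitions and take the smaller bundle:
  Partition 1: {72} vs {25,34} -> bundles 72, 59; min = 59
  Partition 2: {25} vs {72,34} -> bundles 25, 106; min = 25
  Partition 3: {34} vs {72,25} -> bundles 34, 97; min = 34
Step 3: MMS = max(59, 25, 34) = 59

59


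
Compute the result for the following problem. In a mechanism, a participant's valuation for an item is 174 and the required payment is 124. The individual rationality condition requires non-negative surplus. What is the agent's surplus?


Step 1: Surplus = value - payment = 174 - 124 = 50
Step 2: IR is satisfied (surplus >= 0)

50


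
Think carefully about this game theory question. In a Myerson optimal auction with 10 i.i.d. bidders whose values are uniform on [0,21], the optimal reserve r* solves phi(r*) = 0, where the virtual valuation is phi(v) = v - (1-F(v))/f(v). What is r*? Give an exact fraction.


Step 1: For U[0,21], F(v) = v/21 and f(v) = 1/21
Step 2: phi(v) = v - (1 - v/21)/(1/21) = v - (21 - v) = 2v - 21
Step 3: Set phi(r*) = 0: 2r* - 21 = 0
Step 4: r* = 21/2 (the number of bidders n = 10 does not enter)

21/2


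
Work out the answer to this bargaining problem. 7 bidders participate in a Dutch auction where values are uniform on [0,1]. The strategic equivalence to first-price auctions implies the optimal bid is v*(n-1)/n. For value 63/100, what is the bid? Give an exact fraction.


Step 1: Dutch auctions are strategically equivalent to first-price auctions
Step 2: The equilibrium bid is b(v) = v*(n-1)/n
Step 3: b = 63/100 * 6/7
Step 4: b = 27/50

27/50


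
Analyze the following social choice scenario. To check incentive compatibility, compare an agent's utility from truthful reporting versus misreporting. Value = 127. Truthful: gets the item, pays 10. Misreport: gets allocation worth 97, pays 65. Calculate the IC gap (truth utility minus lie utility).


Step 1: U(truth) = value - payment = 127 - 10 = 117
Step 2: U(lie) = allocation - payment = 97 - 65 = 32
Step 3: IC gap = 117 - 32 = 85

85


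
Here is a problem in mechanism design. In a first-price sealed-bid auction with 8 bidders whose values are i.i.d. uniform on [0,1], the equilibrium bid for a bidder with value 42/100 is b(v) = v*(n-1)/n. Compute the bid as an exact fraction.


Step 1: The symmetric BNE bidding function is b(v) = v * (n-1) / n
Step 2: Substitute v = 21/50 and n = 8
Step 3: b = 21/50 * 7/8
Step 4: b = 147/400

147/400


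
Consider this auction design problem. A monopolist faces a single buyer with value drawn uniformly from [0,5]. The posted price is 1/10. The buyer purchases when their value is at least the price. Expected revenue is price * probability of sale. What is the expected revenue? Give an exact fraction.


Step 1: Posted price r = 1/10, value support [0,5]
Step 2: P(v >= r) = (5 - 1/10)/5 = 49/50
Step 3: Expected revenue = r * P(v >= r) = 1/10 * 49/50
Step 4: Revenue = 49/500

49/500


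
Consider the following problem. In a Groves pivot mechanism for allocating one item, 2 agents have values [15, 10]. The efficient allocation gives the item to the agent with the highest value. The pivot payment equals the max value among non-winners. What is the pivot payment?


Step 1: The efficient winner is agent 0 with value 15
Step 2: Other agents' values: [10]
Step 3: Pivot payment = max(others) = 10
Step 4: The winner pays 10

10


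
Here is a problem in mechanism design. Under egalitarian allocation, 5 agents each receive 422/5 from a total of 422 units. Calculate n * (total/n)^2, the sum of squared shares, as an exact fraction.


Step 1: Each agent's share = 422/5
Step 2: Square of each share = (422/5)^2 = 178084/25
Step 3: Sum of squares = 5 * 178084/25 = 178084/5

178084/5


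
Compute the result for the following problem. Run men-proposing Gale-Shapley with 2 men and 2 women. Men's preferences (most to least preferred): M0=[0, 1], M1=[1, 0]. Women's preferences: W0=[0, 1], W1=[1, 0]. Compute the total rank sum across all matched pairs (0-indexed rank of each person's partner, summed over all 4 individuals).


Step 1: Run Gale-Shapley (men propose, women hold best offer):
  M0 proposes to W0; she accepts
  M1 proposes to W1; she accepts
Step 2: Final matching: W0-M0, W1-M1
Step 3: 0-indexed ranks (man's rank of his match, then woman's): 0 + 0 + 0 + 0
Step 4: Total rank sum = 0

0


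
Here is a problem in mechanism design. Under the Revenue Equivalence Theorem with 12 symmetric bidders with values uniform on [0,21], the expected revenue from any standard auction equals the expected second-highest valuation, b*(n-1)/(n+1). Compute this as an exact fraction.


Step 1: By Revenue Equivalence, expected revenue = b*(n-1)/(n+1)
Step 2: Substituting n = 12, b = 21
Step 3: Revenue = 21*(12-1)/(12+1) = 21*11/13
Step 4: Revenue = 231/13

231/13


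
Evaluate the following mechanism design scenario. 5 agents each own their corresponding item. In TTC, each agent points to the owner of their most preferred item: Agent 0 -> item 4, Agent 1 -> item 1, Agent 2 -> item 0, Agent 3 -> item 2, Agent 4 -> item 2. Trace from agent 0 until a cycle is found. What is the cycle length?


Step 1: Trace the pointer graph from agent 0: 0 -> 4 -> 2 -> 0
Step 2: A cycle is detected when we revisit agent 0
Step 3: The cycle is: 0 -> 4 -> 2 -> 0
Step 4: Cycle length = 3

3


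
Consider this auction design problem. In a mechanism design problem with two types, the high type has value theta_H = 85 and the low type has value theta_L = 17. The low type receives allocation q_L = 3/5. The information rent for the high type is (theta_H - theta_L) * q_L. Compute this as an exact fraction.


Step 1: theta_H - theta_L = 85 - 17 = 68
Step 2: Information rent = (theta_H - theta_L) * q_L
Step 3: = 68 * 3/5
Step 4: = 204/5

204/5


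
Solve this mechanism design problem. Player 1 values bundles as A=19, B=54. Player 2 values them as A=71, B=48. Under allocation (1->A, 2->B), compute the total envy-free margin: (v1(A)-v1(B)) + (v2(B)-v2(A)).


Step 1: Player 1's margin = v1(A) - v1(B) = 19 - 54 = -35
Step 2: Player 2's margin = v2(B) - v2(A) = 48 - 71 = -23
Step 3: Total margin = -35 + -23 = -58

-58


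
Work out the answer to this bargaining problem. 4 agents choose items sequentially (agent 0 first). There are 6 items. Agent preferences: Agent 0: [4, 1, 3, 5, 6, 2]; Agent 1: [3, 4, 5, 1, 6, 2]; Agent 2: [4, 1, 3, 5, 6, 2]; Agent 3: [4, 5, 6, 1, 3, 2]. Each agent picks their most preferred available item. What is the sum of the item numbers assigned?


Step 1: Agent 0 picks item 4
Step 2: Agent 1 picks item 3
Step 3: Agent 2 picks item 1
Step 4: Agent 3 picks item 5
Step 5: Sum = 4 + 3 + 1 + 5 = 13

13


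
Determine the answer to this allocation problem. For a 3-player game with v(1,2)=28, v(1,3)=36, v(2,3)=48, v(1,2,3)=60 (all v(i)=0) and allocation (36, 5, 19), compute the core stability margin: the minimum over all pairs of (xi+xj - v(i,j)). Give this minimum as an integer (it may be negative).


Step 1: Slack for coalition (1,2): x1+x2 - v12 = 41 - 28 = 13
Step 2: Slack for coalition (1,3): x1+x3 - v13 = 55 - 36 = 19
Step 3: Slack for coalition (2,3): x2+x3 - v23 = 24 - 48 = -24
Step 4: Minimum slack = min(13, 19, -24) = -24, attained by (2,3); coalition (2,3) can block (slack < 0), so the allocation is not in the core

-24


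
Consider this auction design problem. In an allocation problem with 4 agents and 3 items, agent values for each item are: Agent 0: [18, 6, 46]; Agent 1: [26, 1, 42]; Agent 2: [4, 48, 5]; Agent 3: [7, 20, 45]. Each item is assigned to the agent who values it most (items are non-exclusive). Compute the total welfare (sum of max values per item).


Step 1: For each item, find the maximum value among all agents.
Step 2: Item 0 -> Agent 1 (value 26)
Step 3: Item 1 -> Agent 2 (value 48)
Step 4: Item 2 -> Agent 0 (value 46)
Step 5: Total welfare = 26 + 48 + 46 = 120

120


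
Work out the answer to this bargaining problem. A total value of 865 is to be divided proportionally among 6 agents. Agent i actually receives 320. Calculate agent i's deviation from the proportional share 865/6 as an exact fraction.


Step 1: Proportional share = 865/6
Step 2: Agent's actual allocation = 320
Step 3: Excess = 320 - 865/6 = 1055/6

1055/6


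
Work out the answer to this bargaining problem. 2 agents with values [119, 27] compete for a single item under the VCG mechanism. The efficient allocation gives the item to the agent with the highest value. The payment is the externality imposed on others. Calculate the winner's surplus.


Step 1: The winner is the agent with the highest value: agent 0 with value 119
Step 2: Values of other agents: [27]
Step 3: VCG payment = max of others' values = 27
Step 4: Surplus = 119 - 27 = 92

92


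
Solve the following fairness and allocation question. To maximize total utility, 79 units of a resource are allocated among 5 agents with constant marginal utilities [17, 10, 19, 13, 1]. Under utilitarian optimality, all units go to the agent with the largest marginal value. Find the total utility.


Step 1: The marginal utilities are [17, 10, 19, 13, 1]
Step 2: The highest marginal utility is 19
Step 3: All 79 units go to that agent
Step 4: Total utility = 19 * 79 = 1501

1501


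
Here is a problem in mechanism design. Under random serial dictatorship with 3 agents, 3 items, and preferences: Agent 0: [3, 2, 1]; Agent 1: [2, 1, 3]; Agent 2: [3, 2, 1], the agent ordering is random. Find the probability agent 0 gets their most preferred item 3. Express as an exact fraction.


Step 1: Agent 0 wants item 3
Step 2: There are 6 possible orderings of agents
Step 3: In 3 orderings, agent 0 gets item 3
Step 4: Probability = 3/6 = 1/2

1/2


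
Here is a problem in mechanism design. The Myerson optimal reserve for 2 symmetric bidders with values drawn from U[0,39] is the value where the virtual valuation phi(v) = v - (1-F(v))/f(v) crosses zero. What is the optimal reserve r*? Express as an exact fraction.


Step 1: For U[0,39], F(v) = v/39 and f(v) = 1/39
Step 2: phi(v) = v - (1 - v/39)/(1/39) = v - (39 - v) = 2v - 39
Step 3: Set phi(r*) = 0: 2r* - 39 = 0
Step 4: r* = 39/2 (the number of bidders n = 2 does not enter)

39/2


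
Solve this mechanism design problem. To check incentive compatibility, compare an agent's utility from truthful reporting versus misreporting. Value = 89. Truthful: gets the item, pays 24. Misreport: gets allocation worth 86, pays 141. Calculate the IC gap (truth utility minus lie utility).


Step 1: U(truth) = value - payment = 89 - 24 = 65
Step 2: U(lie) = allocation - payment = 86 - 141 = -55
Step 3: IC gap = 65 - (-55) = 120

120


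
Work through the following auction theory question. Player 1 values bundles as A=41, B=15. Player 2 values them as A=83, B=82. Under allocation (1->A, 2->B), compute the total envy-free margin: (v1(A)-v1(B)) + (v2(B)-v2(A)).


Step 1: Player 1's margin = v1(A) - v1(B) = 41 - 15 = 26
Step 2: Player 2's margin = v2(B) - v2(A) = 82 - 83 = -1
Step 3: Total margin = 26 + -1 = 25

25


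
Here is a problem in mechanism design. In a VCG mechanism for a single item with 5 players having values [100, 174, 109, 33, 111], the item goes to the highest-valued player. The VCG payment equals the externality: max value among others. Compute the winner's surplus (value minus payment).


Step 1: The winner is the agent with the highest value: agent 1 with value 174
Step 2: Values of other agents: [100, 109, 33, 111]
Step 3: VCG payment = max of others' values = 111
Step 4: Surplus = 174 - 111 = 63

63
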